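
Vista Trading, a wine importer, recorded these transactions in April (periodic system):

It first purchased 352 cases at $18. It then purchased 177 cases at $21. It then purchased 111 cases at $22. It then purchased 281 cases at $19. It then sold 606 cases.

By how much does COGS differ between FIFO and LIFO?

$417

FIFO COGS: 352 @ $18 + 177 @ $21 + 77 @ $22 = $11,747
LIFO COGS: 281 @ $19 + 111 @ $22 + 177 @ $21 + 37 @ $18 = $12,164
Difference = |$11,747 − $12,164| = $417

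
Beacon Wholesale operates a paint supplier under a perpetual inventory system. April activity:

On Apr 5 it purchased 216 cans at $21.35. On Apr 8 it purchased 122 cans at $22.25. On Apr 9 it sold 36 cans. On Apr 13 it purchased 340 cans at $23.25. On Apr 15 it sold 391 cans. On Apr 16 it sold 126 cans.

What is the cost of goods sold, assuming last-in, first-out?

Apr 9, 36 sold [LIFO — newest first]: 36 @ $22.25 = $801.00
Apr 15, 391 sold [LIFO — newest first]: 340 @ $23.25 + 51 @ $22.25 = $9,039.75
Apr 16, 126 sold [LIFO — newest first]: 35 @ $22.25 + 91 @ $21.35 = $2,721.60
Total COGS = $801.00 + $9,039.75 + $2,721.60 = $12,562.35
Ending inventory: 125 @ $21.35 = $2,668.75

COGS = $12,562.35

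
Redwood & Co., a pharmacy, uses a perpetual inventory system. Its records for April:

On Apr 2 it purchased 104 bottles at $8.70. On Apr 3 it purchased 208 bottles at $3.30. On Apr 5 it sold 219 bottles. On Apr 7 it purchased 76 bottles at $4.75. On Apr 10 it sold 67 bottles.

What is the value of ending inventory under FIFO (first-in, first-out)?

Ending inventory = $446.80

Apr 5, 219 sold [FIFO — oldest first]: 104 @ $8.70 + 115 @ $3.30 = $1,284.30
Apr 10, 67 sold [FIFO — oldest first]: 67 @ $3.30 = $221.10
Total COGS = $1,284.30 + $221.10 = $1,505.40
Ending inventory: 26 @ $3.30 + 76 @ $4.75 = $446.80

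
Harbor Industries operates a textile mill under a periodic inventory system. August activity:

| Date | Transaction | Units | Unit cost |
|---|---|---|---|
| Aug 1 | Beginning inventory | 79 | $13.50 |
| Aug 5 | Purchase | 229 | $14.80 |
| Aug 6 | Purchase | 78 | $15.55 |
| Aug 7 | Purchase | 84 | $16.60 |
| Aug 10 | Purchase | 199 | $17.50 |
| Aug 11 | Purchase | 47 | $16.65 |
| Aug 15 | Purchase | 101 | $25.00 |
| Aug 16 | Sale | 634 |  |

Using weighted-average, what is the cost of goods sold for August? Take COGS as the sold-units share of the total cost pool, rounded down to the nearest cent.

COGS = $10,750.10

Aug 16, sell 634: 634/817 × $13,853.05 → $10,750.10
Ending inventory (cost pool remaining) = $3,102.95
Check: goods available $13,853.05 = COGS $10,750.10 + ending $3,102.95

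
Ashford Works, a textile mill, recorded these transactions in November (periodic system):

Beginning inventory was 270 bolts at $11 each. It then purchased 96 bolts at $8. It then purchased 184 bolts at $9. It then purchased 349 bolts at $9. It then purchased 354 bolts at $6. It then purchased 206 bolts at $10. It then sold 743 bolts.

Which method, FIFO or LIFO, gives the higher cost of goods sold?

FIFO

FIFO COGS: 270 @ $11 + 96 @ $8 + 184 @ $9 + 193 @ $9 = $7,131
LIFO COGS: 206 @ $10 + 354 @ $6 + 183 @ $9 = $5,831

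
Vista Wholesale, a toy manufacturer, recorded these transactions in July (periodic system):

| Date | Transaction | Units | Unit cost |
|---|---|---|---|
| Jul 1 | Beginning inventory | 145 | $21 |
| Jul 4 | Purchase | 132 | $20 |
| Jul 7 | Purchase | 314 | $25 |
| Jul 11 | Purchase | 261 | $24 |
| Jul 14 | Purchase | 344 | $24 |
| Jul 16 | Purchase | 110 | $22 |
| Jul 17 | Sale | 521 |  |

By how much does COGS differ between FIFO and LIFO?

FIFO COGS: 145 @ $21 + 132 @ $20 + 244 @ $25 = $11,785
LIFO COGS: 110 @ $22 + 344 @ $24 + 67 @ $24 = $12,284
Difference = |$11,785 − $12,284| = $499

$499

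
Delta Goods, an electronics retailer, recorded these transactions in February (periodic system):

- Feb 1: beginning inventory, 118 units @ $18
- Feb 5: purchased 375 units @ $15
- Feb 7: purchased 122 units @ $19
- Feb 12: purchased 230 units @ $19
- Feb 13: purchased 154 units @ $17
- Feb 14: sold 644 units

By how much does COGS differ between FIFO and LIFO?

FIFO COGS: 118 @ $18 + 375 @ $15 + 122 @ $19 + 29 @ $19 = $10,618
LIFO COGS: 154 @ $17 + 230 @ $19 + 122 @ $19 + 138 @ $15 = $11,376
Difference = |$10,618 − $11,376| = $758

$758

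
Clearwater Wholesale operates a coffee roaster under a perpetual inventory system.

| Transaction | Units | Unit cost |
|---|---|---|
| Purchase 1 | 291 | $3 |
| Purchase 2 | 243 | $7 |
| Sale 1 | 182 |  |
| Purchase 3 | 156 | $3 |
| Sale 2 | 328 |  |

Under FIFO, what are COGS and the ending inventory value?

COGS = $2,406; ending inventory = $636

Sale 1 (182) [FIFO — oldest first]: 182 @ $3 = $546
Sale 2 (328) [FIFO — oldest first]: 109 @ $3 + 219 @ $7 = $1,860
Total COGS = $546 + $1,860 = $2,406
Ending inventory: 24 @ $7 + 156 @ $3 = $636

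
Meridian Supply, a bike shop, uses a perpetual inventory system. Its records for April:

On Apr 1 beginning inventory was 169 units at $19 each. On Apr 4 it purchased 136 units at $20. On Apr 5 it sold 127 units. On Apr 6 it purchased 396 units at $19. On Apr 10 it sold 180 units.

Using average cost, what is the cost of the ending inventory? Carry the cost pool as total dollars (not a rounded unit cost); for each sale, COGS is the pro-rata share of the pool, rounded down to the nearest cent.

Ending inventory = $7,540.49

After Apr 1: 169 on hand, pool $3,211.00 (≈ $19.0000 each)
After Apr 4: 305 on hand, pool $5,931.00 (≈ $19.4459 each)
Apr 5, sell 127: 127/305 × $5,931.00 → $2,469.62
After Apr 6: 574 on hand, pool $10,985.38 (≈ $19.1383 each)
Apr 10, sell 180: 180/574 × $10,985.38 → $3,444.89
Total COGS = $2,469.62 + $3,444.89 = $5,914.51
Ending inventory (cost pool remaining) = $7,540.49
Check: goods available $13,455.00 = COGS $5,914.51 + ending $7,540.49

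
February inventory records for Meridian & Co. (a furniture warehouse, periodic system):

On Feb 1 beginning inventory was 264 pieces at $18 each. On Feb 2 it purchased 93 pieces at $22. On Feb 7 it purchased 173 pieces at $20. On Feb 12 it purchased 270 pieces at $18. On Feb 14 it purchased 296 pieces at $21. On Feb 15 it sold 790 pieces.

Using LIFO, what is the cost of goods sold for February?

Feb 15, 790 sold [LIFO — newest first]: 296 @ $21 + 270 @ $18 + 173 @ $20 + 51 @ $22 = $15,658
Ending inventory: 264 @ $18 + 42 @ $22 = $5,676

COGS = $15,658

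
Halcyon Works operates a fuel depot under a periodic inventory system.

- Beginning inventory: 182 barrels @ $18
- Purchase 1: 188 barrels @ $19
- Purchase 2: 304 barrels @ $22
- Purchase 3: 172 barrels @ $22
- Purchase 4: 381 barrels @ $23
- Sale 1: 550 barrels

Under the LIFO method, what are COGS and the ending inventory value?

Sale 1 (550) [LIFO — newest first]: 381 @ $23 + 169 @ $22 = $12,481
Ending inventory: 182 @ $18 + 188 @ $19 + 304 @ $22 + 3 @ $22 = $13,602
Check: goods available $26,083 = COGS $12,481 + ending $13,602

COGS = $12,481; ending inventory = $13,602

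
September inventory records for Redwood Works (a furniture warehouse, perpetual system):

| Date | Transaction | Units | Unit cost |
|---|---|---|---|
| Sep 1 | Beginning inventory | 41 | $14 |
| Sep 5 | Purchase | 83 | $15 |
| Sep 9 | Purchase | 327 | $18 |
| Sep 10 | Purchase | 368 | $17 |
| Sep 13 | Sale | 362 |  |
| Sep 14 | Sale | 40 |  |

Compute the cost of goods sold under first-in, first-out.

Sep 13, 362 sold [FIFO — oldest first]: 41 @ $14 + 83 @ $15 + 238 @ $18 = $6,103
Sep 14, 40 sold [FIFO — oldest first]: 40 @ $18 = $720
Total COGS = $6,103 + $720 = $6,823
Ending inventory: 49 @ $18 + 368 @ $17 = $7,138
Check: goods available $13,961 = COGS $6,823 + ending $7,138

COGS = $6,823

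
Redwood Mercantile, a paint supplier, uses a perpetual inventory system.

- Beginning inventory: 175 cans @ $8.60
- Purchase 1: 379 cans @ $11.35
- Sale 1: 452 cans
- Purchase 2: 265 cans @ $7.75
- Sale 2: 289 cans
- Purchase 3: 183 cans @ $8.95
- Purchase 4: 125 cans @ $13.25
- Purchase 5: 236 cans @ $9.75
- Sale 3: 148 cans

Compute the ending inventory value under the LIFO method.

Sale 1 (452) [LIFO — newest first]: 379 @ $11.35 + 73 @ $8.60 = $4,929.45
Sale 2 (289) [LIFO — newest first]: 265 @ $7.75 + 24 @ $8.60 = $2,260.15
Sale 3 (148) [LIFO — newest first]: 148 @ $9.75 = $1,443.00
Total COGS = $4,929.45 + $2,260.15 + $1,443.00 = $8,632.60
Ending inventory: 78 @ $8.60 + 183 @ $8.95 + 125 @ $13.25 + 88 @ $9.75 = $4,822.90
Check: goods available $13,455.50 = COGS $8,632.60 + ending $4,822.90

Ending inventory = $4,822.90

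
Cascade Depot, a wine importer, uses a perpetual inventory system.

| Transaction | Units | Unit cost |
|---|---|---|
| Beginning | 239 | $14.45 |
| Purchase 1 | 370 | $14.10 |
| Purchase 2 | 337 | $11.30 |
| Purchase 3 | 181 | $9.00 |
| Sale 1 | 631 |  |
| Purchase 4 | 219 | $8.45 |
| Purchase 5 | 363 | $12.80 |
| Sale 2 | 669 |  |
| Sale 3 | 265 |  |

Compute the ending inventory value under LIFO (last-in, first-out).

Ending inventory = $2,080.80

Sale 1 (631) [LIFO — newest first]: 181 @ $9.00 + 337 @ $11.30 + 113 @ $14.10 = $7,030.40
Sale 2 (669) [LIFO — newest first]: 363 @ $12.80 + 219 @ $8.45 + 87 @ $14.10 = $7,723.65
Sale 3 (265) [LIFO — newest first]: 170 @ $14.10 + 95 @ $14.45 = $3,769.75
Total COGS = $7,030.40 + $7,723.65 + $3,769.75 = $18,523.80
Ending inventory: 144 @ $14.45 = $2,080.80
Check: goods available $20,604.60 = COGS $18,523.80 + ending $2,080.80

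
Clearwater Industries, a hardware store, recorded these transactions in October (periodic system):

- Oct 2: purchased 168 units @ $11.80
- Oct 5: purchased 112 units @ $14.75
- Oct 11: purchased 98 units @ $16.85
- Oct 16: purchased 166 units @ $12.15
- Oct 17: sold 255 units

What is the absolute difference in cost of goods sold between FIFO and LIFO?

FIFO COGS: 168 @ $11.80 + 87 @ $14.75 = $3,265.65
LIFO COGS: 166 @ $12.15 + 89 @ $16.85 = $3,516.55
Difference = |$3,265.65 − $3,516.55| = $250.90

$250.90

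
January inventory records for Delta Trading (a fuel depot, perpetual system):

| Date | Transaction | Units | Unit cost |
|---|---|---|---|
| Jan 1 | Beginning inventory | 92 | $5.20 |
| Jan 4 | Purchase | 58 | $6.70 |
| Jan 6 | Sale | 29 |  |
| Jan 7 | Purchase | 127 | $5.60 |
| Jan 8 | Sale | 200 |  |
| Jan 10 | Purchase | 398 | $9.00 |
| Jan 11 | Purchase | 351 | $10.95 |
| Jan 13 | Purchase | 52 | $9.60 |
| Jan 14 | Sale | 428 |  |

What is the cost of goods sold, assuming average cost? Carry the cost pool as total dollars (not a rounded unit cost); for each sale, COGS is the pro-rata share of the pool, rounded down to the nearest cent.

After Jan 1: 92 on hand, pool $478.40 (≈ $5.2000 each)
After Jan 4: 150 on hand, pool $867.00 (≈ $5.7800 each)
Jan 6, sell 29: 29/150 × $867.00 → $167.62
After Jan 7: 248 on hand, pool $1,410.58 (≈ $5.6878 each)
Jan 8, sell 200: 200/248 × $1,410.58 → $1,137.56
After Jan 10: 446 on hand, pool $3,855.02 (≈ $8.6435 each)
After Jan 11: 797 on hand, pool $7,698.47 (≈ $9.6593 each)
After Jan 13: 849 on hand, pool $8,197.67 (≈ $9.6557 each)
Jan 14, sell 428: 428/849 × $8,197.67 → $4,132.62
Total COGS = $167.62 + $1,137.56 + $4,132.62 = $5,437.80
Ending inventory (cost pool remaining) = $4,065.05

COGS = $5,437.80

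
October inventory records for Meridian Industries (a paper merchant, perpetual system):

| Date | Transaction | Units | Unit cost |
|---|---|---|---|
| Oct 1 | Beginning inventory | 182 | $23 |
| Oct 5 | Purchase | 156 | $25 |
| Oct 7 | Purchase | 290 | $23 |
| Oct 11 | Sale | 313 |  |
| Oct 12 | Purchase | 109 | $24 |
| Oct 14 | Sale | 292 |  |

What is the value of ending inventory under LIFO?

Oct 11, 313 sold [LIFO — newest first]: 290 @ $23 + 23 @ $25 = $7,245
Oct 14, 292 sold [LIFO — newest first]: 109 @ $24 + 133 @ $25 + 50 @ $23 = $7,091
Total COGS = $7,245 + $7,091 = $14,336
Ending inventory: 132 @ $23 = $3,036

Ending inventory = $3,036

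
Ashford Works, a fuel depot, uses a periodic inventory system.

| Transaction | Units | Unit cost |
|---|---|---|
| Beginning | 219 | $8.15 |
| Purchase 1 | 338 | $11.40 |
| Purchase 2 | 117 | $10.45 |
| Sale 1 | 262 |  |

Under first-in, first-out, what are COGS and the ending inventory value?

COGS = $2,275.05; ending inventory = $4,585.65

Sale 1 (262) [FIFO — oldest first]: 219 @ $8.15 + 43 @ $11.40 = $2,275.05
Ending inventory: 295 @ $11.40 + 117 @ $10.45 = $4,585.65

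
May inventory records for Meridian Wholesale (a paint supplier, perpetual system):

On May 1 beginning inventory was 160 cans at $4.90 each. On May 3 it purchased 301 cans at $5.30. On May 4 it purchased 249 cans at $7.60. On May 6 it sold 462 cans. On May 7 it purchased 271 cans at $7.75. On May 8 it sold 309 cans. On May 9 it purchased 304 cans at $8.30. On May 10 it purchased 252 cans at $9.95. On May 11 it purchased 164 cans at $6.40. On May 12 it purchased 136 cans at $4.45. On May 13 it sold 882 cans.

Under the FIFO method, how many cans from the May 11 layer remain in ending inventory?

May 6, 462 sold [FIFO — oldest first]: 160 @ $4.90 + 301 @ $5.30 + 1 @ $7.60 = $2,386.90
May 8, 309 sold [FIFO — oldest first]: 248 @ $7.60 + 61 @ $7.75 = $2,357.55
May 13, 882 sold [FIFO — oldest first]: 210 @ $7.75 + 304 @ $8.30 + 252 @ $9.95 + 116 @ $6.40 = $7,400.50
Total COGS = $2,386.90 + $2,357.55 + $7,400.50 = $12,144.95
Ending inventory: 48 @ $6.40 + 136 @ $4.45 = $912.40

48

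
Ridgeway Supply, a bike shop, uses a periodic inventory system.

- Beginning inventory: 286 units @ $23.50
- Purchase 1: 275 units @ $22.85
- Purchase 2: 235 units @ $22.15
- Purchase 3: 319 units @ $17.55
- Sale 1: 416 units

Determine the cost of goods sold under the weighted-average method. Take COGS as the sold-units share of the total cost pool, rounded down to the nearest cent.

COGS = $8,882.79

Sale 1, sell 416: 416/1115 × $23,808.45 → $8,882.79
Ending inventory (cost pool remaining) = $14,925.66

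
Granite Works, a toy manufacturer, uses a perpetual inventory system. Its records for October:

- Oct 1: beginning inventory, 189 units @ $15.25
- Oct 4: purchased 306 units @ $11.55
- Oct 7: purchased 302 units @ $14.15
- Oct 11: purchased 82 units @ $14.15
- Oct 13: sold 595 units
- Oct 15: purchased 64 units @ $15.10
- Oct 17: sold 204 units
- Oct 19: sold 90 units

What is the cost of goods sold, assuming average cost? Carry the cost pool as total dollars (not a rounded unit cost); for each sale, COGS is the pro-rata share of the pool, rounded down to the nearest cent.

After Oct 1: 189 on hand, pool $2,882.25 (≈ $15.2500 each)
After Oct 4: 495 on hand, pool $6,416.55 (≈ $12.9627 each)
After Oct 7: 797 on hand, pool $10,689.85 (≈ $13.4126 each)
After Oct 11: 879 on hand, pool $11,850.15 (≈ $13.4814 each)
Oct 13, sell 595: 595/879 × $11,850.15 → $8,021.43
After Oct 15: 348 on hand, pool $4,795.12 (≈ $13.7791 each)
Oct 17, sell 204: 204/348 × $4,795.12 → $2,810.93
Oct 19, sell 90: 90/144 × $1,984.19 → $1,240.11
Total COGS = $8,021.43 + $2,810.93 + $1,240.11 = $12,072.47
Ending inventory (cost pool remaining) = $744.08

COGS = $12,072.47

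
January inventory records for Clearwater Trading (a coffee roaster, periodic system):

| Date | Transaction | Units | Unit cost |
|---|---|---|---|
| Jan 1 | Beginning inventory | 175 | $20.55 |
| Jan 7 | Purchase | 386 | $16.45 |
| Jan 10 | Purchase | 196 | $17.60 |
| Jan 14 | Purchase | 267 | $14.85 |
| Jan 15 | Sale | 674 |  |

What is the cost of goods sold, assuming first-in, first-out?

Jan 15, 674 sold [FIFO — oldest first]: 175 @ $20.55 + 386 @ $16.45 + 113 @ $17.60 = $11,934.75
Ending inventory: 83 @ $17.60 + 267 @ $14.85 = $5,425.75
Check: goods available $17,360.50 = COGS $11,934.75 + ending $5,425.75

COGS = $11,934.75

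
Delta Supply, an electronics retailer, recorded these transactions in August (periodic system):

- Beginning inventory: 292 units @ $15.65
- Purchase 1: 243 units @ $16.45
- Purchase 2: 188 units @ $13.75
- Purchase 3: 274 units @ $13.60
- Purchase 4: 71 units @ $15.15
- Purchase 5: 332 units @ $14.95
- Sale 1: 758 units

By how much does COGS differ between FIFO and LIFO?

$748.95

FIFO COGS: 292 @ $15.65 + 243 @ $16.45 + 188 @ $13.75 + 35 @ $13.60 = $11,628.15
LIFO COGS: 332 @ $14.95 + 71 @ $15.15 + 274 @ $13.60 + 81 @ $13.75 = $10,879.20
Difference = |$11,628.15 − $10,879.20| = $748.95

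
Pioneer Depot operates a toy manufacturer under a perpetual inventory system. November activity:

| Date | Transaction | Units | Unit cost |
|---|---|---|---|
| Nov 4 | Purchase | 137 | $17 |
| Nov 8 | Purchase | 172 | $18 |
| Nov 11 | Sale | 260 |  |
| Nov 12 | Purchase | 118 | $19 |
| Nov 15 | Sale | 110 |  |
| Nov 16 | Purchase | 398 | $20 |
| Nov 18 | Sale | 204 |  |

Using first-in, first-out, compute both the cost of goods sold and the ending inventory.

Nov 11, 260 sold [FIFO — oldest first]: 137 @ $17 + 123 @ $18 = $4,543
Nov 15, 110 sold [FIFO — oldest first]: 49 @ $18 + 61 @ $19 = $2,041
Nov 18, 204 sold [FIFO — oldest first]: 57 @ $19 + 147 @ $20 = $4,023
Total COGS = $4,543 + $2,041 + $4,023 = $10,607
Ending inventory: 251 @ $20 = $5,020

COGS = $10,607; ending inventory = $5,020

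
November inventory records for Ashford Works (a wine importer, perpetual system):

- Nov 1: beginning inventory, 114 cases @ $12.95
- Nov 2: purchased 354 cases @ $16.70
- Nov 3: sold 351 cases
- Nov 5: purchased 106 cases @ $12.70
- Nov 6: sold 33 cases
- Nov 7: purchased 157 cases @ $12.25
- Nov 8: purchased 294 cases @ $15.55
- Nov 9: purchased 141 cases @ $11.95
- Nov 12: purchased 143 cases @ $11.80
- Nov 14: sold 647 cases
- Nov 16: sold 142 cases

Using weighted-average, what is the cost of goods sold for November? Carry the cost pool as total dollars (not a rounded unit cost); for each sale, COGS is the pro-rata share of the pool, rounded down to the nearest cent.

COGS = $16,750.82

After Nov 1: 114 on hand, pool $1,476.30 (≈ $12.9500 each)
After Nov 2: 468 on hand, pool $7,388.10 (≈ $15.7865 each)
Nov 3, sell 351: 351/468 × $7,388.10 → $5,541.07
After Nov 5: 223 on hand, pool $3,193.23 (≈ $14.3194 each)
Nov 6, sell 33: 33/223 × $3,193.23 → $472.54
After Nov 7: 347 on hand, pool $4,643.94 (≈ $13.3831 each)
After Nov 8: 641 on hand, pool $9,215.64 (≈ $14.3770 each)
After Nov 9: 782 on hand, pool $10,900.59 (≈ $13.9394 each)
After Nov 12: 925 on hand, pool $12,587.99 (≈ $13.6086 each)
Nov 14, sell 647: 647/925 × $12,587.99 → $8,804.78
Nov 16, sell 142: 142/278 × $3,783.21 → $1,932.43
Total COGS = $5,541.07 + $472.54 + $8,804.78 + $1,932.43 = $16,750.82
Ending inventory (cost pool remaining) = $1,850.78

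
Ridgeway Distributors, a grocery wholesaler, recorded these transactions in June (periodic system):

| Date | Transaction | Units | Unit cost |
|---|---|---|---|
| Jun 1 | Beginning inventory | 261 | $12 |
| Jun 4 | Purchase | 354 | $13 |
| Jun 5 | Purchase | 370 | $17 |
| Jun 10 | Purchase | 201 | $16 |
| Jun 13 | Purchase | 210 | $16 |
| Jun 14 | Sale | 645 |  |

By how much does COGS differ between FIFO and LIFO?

$2,310

FIFO COGS: 261 @ $12 + 354 @ $13 + 30 @ $17 = $8,244
LIFO COGS: 210 @ $16 + 201 @ $16 + 234 @ $17 = $10,554
Difference = |$8,244 − $10,554| = $2,310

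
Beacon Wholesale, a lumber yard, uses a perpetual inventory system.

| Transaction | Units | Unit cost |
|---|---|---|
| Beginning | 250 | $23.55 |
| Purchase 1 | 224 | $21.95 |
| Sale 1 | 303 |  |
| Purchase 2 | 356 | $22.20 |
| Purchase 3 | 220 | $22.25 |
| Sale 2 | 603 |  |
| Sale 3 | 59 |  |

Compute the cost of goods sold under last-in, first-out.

COGS = $21,600.75

Sale 1 (303) [LIFO — newest first]: 224 @ $21.95 + 79 @ $23.55 = $6,777.25
Sale 2 (603) [LIFO — newest first]: 220 @ $22.25 + 356 @ $22.20 + 27 @ $23.55 = $13,434.05
Sale 3 (59) [LIFO — newest first]: 59 @ $23.55 = $1,389.45
Total COGS = $6,777.25 + $13,434.05 + $1,389.45 = $21,600.75
Ending inventory: 85 @ $23.55 = $2,001.75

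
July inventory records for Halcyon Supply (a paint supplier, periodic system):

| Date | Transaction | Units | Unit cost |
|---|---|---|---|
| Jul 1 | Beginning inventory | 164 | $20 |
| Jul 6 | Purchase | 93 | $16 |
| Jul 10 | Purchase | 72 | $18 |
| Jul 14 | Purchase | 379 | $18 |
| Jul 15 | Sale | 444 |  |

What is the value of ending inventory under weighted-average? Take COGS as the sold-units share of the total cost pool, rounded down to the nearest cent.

Jul 15, sell 444: 444/708 × $12,886.00 → $8,081.05
Ending inventory (cost pool remaining) = $4,804.95
Check: goods available $12,886.00 = COGS $8,081.05 + ending $4,804.95

Ending inventory = $4,804.95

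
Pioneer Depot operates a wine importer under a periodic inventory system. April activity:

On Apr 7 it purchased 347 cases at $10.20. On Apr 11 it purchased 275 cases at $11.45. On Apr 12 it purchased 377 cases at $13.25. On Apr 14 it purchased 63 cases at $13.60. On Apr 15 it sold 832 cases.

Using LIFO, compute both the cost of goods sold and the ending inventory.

COGS = $10,194.20; ending inventory = $2,346.00

Apr 15, 832 sold [LIFO — newest first]: 63 @ $13.60 + 377 @ $13.25 + 275 @ $11.45 + 117 @ $10.20 = $10,194.20
Ending inventory: 230 @ $10.20 = $2,346.00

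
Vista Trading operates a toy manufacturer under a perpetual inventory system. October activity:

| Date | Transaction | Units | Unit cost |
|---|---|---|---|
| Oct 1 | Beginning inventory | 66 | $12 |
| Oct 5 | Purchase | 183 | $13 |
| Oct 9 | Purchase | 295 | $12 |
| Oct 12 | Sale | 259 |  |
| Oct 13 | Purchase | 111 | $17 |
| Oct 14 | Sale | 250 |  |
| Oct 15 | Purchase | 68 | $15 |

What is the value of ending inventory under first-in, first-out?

Oct 12, 259 sold [FIFO — oldest first]: 66 @ $12 + 183 @ $13 + 10 @ $12 = $3,291
Oct 14, 250 sold [FIFO — oldest first]: 250 @ $12 = $3,000
Total COGS = $3,291 + $3,000 = $6,291
Ending inventory: 35 @ $12 + 111 @ $17 + 68 @ $15 = $3,327

Ending inventory = $3,327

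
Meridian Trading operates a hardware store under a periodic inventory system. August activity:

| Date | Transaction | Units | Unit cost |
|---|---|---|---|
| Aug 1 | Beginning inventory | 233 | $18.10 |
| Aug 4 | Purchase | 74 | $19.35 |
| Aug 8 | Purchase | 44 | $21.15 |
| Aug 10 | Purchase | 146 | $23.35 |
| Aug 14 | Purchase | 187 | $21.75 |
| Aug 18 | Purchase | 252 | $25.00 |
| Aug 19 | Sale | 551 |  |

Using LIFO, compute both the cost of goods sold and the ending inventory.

Aug 19, 551 sold [LIFO — newest first]: 252 @ $25.00 + 187 @ $21.75 + 112 @ $23.35 = $12,982.45
Ending inventory: 233 @ $18.10 + 74 @ $19.35 + 44 @ $21.15 + 34 @ $23.35 = $7,373.70
Check: goods available $20,356.15 = COGS $12,982.45 + ending $7,373.70

COGS = $12,982.45; ending inventory = $7,373.70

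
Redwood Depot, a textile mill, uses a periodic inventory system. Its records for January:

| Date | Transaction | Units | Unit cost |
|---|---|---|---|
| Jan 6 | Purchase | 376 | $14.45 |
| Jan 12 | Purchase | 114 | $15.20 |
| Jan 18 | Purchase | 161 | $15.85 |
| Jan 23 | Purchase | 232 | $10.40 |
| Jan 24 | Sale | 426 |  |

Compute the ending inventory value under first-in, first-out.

Ending inventory = $5,937.45

Jan 24, 426 sold [FIFO — oldest first]: 376 @ $14.45 + 50 @ $15.20 = $6,193.20
Ending inventory: 64 @ $15.20 + 161 @ $15.85 + 232 @ $10.40 = $5,937.45
Check: goods available $12,130.65 = COGS $6,193.20 + ending $5,937.45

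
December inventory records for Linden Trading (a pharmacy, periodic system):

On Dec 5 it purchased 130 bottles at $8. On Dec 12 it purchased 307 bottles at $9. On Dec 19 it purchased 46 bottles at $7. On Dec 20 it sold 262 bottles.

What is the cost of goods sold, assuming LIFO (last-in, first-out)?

COGS = $2,266

Dec 20, 262 sold [LIFO — newest first]: 46 @ $7 + 216 @ $9 = $2,266
Ending inventory: 130 @ $8 + 91 @ $9 = $1,859
Check: goods available $4,125 = COGS $2,266 + ending $1,859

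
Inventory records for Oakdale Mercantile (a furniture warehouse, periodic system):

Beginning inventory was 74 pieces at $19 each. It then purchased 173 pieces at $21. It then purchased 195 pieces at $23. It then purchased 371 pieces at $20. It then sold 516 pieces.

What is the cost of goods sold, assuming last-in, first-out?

COGS = $10,755

Sale 1 (516) [LIFO — newest first]: 371 @ $20 + 145 @ $23 = $10,755
Ending inventory: 74 @ $19 + 173 @ $21 + 50 @ $23 = $6,189
Check: goods available $16,944 = COGS $10,755 + ending $6,189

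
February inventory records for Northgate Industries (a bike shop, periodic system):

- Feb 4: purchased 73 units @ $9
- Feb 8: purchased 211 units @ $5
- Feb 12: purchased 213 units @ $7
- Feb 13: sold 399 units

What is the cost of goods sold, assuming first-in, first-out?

Feb 13, 399 sold [FIFO — oldest first]: 73 @ $9 + 211 @ $5 + 115 @ $7 = $2,517
Ending inventory: 98 @ $7 = $686

COGS = $2,517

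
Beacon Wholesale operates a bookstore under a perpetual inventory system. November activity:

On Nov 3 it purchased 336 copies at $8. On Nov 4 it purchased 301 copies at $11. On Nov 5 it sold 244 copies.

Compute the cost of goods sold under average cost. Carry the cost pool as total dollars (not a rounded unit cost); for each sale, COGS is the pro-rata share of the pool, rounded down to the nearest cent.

COGS = $2,297.89

After Nov 3: 336 on hand, pool $2,688.00 (≈ $8.0000 each)
After Nov 4: 637 on hand, pool $5,999.00 (≈ $9.4176 each)
Nov 5, sell 244: 244/637 × $5,999.00 → $2,297.89
Ending inventory (cost pool remaining) = $3,701.11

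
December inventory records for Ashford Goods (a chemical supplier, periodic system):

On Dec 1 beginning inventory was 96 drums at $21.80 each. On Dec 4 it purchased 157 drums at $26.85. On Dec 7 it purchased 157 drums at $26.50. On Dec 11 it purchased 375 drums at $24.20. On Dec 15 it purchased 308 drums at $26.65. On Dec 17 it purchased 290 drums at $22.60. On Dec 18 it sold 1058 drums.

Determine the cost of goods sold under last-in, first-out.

Dec 18, 1058 sold [LIFO — newest first]: 290 @ $22.60 + 308 @ $26.65 + 375 @ $24.20 + 85 @ $26.50 = $26,089.70
Ending inventory: 96 @ $21.80 + 157 @ $26.85 + 72 @ $26.50 = $8,216.25
Check: goods available $34,305.95 = COGS $26,089.70 + ending $8,216.25

COGS = $26,089.70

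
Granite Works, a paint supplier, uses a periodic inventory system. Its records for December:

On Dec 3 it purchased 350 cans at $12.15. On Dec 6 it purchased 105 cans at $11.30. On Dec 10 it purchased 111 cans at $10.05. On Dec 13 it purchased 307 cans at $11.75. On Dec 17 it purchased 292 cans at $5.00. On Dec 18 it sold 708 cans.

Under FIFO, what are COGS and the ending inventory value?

COGS = $8,223.05; ending inventory = $3,398.75

Dec 18, 708 sold [FIFO — oldest first]: 350 @ $12.15 + 105 @ $11.30 + 111 @ $10.05 + 142 @ $11.75 = $8,223.05
Ending inventory: 165 @ $11.75 + 292 @ $5.00 = $3,398.75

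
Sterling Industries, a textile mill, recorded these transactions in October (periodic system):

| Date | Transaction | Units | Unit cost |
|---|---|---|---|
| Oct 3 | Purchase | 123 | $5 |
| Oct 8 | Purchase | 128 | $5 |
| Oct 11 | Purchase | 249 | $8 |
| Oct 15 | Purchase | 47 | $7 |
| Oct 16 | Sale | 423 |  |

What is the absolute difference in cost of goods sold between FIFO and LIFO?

$325

FIFO COGS: 123 @ $5 + 128 @ $5 + 172 @ $8 = $2,631
LIFO COGS: 47 @ $7 + 249 @ $8 + 127 @ $5 = $2,956
Difference = |$2,631 − $2,956| = $325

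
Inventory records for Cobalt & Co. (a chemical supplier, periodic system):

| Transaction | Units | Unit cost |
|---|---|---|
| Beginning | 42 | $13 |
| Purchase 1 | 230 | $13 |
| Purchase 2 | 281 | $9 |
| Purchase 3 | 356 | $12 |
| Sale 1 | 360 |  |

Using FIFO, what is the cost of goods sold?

COGS = $4,328

Sale 1 (360) [FIFO — oldest first]: 42 @ $13 + 230 @ $13 + 88 @ $9 = $4,328
Ending inventory: 193 @ $9 + 356 @ $12 = $6,009
Check: goods available $10,337 = COGS $4,328 + ending $6,009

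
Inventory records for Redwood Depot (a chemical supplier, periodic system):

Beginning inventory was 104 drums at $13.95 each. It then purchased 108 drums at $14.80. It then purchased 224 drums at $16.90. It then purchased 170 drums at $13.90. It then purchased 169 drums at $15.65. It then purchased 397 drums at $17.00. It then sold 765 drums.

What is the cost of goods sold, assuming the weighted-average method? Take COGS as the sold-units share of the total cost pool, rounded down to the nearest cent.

Sale 1, sell 765: 765/1172 × $18,591.65 → $12,135.33
Ending inventory (cost pool remaining) = $6,456.32

COGS = $12,135.33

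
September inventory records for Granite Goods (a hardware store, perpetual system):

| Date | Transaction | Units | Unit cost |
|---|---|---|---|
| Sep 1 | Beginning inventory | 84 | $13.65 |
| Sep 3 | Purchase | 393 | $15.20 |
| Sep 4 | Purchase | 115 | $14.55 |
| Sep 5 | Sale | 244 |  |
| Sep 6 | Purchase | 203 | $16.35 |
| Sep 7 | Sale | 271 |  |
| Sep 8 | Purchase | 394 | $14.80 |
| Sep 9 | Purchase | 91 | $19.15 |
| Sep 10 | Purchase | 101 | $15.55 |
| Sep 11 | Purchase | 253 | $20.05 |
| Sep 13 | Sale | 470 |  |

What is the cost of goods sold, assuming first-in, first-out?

Sep 5, 244 sold [FIFO — oldest first]: 84 @ $13.65 + 160 @ $15.20 = $3,578.60
Sep 7, 271 sold [FIFO — oldest first]: 233 @ $15.20 + 38 @ $14.55 = $4,094.50
Sep 13, 470 sold [FIFO — oldest first]: 77 @ $14.55 + 203 @ $16.35 + 190 @ $14.80 = $7,251.40
Total COGS = $3,578.60 + $4,094.50 + $7,251.40 = $14,924.50
Ending inventory: 204 @ $14.80 + 91 @ $19.15 + 101 @ $15.55 + 253 @ $20.05 = $11,405.05
Check: goods available $26,329.55 = COGS $14,924.50 + ending $11,405.05

COGS = $14,924.50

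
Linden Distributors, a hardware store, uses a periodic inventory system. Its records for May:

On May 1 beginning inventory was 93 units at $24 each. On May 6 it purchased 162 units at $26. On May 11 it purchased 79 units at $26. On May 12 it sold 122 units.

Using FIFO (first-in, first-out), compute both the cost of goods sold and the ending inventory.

COGS = $2,986; ending inventory = $5,512

May 12, 122 sold [FIFO — oldest first]: 93 @ $24 + 29 @ $26 = $2,986
Ending inventory: 133 @ $26 + 79 @ $26 = $5,512
Check: goods available $8,498 = COGS $2,986 + ending $5,512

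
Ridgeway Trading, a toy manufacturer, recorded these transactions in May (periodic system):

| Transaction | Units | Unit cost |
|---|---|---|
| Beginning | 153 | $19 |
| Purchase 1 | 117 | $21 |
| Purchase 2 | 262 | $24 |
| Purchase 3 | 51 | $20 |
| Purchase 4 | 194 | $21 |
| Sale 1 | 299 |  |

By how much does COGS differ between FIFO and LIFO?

$330

FIFO COGS: 153 @ $19 + 117 @ $21 + 29 @ $24 = $6,060
LIFO COGS: 194 @ $21 + 51 @ $20 + 54 @ $24 = $6,390
Difference = |$6,060 − $6,390| = $330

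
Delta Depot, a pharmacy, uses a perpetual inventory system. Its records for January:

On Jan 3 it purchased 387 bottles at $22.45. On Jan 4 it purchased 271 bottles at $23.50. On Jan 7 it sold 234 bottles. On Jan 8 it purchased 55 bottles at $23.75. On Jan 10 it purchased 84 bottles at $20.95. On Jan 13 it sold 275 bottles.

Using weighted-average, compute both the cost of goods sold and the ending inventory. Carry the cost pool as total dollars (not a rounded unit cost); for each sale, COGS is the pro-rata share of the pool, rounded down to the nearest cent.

After Jan 3: 387 on hand, pool $8,688.15 (≈ $22.4500 each)
After Jan 4: 658 on hand, pool $15,056.65 (≈ $22.8824 each)
Jan 7, sell 234: 234/658 × $15,056.65 → $5,354.49
After Jan 8: 479 on hand, pool $11,008.41 (≈ $22.9821 each)
After Jan 10: 563 on hand, pool $12,768.21 (≈ $22.6789 each)
Jan 13, sell 275: 275/563 × $12,768.21 → $6,236.69
Total COGS = $5,354.49 + $6,236.69 = $11,591.18
Ending inventory (cost pool remaining) = $6,531.52
Check: goods available $18,122.70 = COGS $11,591.18 + ending $6,531.52

COGS = $11,591.18; ending inventory = $6,531.52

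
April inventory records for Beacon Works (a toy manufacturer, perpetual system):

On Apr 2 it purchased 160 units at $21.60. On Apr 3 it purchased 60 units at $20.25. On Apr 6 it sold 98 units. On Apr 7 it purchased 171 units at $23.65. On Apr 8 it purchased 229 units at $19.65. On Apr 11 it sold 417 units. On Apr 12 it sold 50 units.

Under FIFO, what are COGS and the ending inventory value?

Apr 6, 98 sold [FIFO — oldest first]: 98 @ $21.60 = $2,116.80
Apr 11, 417 sold [FIFO — oldest first]: 62 @ $21.60 + 60 @ $20.25 + 171 @ $23.65 + 124 @ $19.65 = $9,034.95
Apr 12, 50 sold [FIFO — oldest first]: 50 @ $19.65 = $982.50
Total COGS = $2,116.80 + $9,034.95 + $982.50 = $12,134.25
Ending inventory: 55 @ $19.65 = $1,080.75

COGS = $12,134.25; ending inventory = $1,080.75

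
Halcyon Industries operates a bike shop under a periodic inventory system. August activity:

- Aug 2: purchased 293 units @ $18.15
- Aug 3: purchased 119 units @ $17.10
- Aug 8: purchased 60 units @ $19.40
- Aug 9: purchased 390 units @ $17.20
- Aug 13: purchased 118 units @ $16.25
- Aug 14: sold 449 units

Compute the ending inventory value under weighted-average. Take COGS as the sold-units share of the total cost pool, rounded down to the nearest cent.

Ending inventory = $9,288.36

Aug 14, sell 449: 449/980 × $17,142.35 → $7,853.99
Ending inventory (cost pool remaining) = $9,288.36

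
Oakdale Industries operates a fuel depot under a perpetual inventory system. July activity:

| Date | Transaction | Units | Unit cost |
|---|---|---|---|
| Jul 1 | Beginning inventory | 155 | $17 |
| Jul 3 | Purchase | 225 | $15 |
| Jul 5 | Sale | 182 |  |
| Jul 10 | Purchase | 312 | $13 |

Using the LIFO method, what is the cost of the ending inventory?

Ending inventory = $7,336

Jul 5, 182 sold [LIFO — newest first]: 182 @ $15 = $2,730
Ending inventory: 155 @ $17 + 43 @ $15 + 312 @ $13 = $7,336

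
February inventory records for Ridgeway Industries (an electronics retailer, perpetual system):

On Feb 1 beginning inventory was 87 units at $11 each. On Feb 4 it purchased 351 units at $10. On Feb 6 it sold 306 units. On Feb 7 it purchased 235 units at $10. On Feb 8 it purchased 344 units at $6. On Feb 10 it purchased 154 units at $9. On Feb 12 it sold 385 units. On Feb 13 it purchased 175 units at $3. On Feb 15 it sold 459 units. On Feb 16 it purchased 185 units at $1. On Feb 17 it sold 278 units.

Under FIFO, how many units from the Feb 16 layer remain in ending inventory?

Feb 6, 306 sold [FIFO — oldest first]: 87 @ $11 + 219 @ $10 = $3,147
Feb 12, 385 sold [FIFO — oldest first]: 132 @ $10 + 235 @ $10 + 18 @ $6 = $3,778
Feb 15, 459 sold [FIFO — oldest first]: 326 @ $6 + 133 @ $9 = $3,153
Feb 17, 278 sold [FIFO — oldest first]: 21 @ $9 + 175 @ $3 + 82 @ $1 = $796
Total COGS = $3,147 + $3,778 + $3,153 + $796 = $10,874
Ending inventory: 103 @ $1 = $103

103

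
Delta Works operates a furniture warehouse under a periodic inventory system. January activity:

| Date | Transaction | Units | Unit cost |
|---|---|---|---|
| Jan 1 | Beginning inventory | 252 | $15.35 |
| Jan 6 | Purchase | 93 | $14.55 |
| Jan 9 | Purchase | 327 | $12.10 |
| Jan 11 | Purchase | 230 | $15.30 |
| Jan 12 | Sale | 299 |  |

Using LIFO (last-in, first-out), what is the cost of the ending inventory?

Jan 12, 299 sold [LIFO — newest first]: 230 @ $15.30 + 69 @ $12.10 = $4,353.90
Ending inventory: 252 @ $15.35 + 93 @ $14.55 + 258 @ $12.10 = $8,343.15
Check: goods available $12,697.05 = COGS $4,353.90 + ending $8,343.15

Ending inventory = $8,343.15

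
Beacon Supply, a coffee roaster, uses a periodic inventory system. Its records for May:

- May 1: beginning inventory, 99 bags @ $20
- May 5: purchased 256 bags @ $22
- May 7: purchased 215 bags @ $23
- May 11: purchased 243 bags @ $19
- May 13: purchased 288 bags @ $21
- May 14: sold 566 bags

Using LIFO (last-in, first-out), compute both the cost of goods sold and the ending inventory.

May 14, 566 sold [LIFO — newest first]: 288 @ $21 + 243 @ $19 + 35 @ $23 = $11,470
Ending inventory: 99 @ $20 + 256 @ $22 + 180 @ $23 = $11,752

COGS = $11,470; ending inventory = $11,752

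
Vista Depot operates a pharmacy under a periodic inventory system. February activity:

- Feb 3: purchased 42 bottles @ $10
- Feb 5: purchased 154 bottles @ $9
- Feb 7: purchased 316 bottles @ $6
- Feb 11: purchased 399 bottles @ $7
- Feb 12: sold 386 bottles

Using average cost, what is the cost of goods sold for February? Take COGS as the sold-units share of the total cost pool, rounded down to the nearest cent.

Feb 12, sell 386: 386/911 × $6,495.00 → $2,751.99
Ending inventory (cost pool remaining) = $3,743.01
Check: goods available $6,495.00 = COGS $2,751.99 + ending $3,743.01

COGS = $2,751.99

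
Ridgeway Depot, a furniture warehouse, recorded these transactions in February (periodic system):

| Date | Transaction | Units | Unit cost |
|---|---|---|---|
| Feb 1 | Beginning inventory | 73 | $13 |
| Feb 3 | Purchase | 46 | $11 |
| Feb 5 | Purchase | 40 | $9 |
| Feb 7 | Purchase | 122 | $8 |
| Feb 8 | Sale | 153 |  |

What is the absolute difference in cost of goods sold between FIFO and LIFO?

FIFO COGS: 73 @ $13 + 46 @ $11 + 34 @ $9 = $1,761
LIFO COGS: 122 @ $8 + 31 @ $9 = $1,255
Difference = |$1,761 − $1,255| = $506

$506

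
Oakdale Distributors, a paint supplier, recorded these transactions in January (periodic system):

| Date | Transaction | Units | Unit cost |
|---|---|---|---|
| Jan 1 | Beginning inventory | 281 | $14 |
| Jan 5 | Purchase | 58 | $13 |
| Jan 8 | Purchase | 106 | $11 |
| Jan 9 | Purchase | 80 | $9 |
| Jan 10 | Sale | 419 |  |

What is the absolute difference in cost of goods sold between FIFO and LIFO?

FIFO COGS: 281 @ $14 + 58 @ $13 + 80 @ $11 = $5,568
LIFO COGS: 80 @ $9 + 106 @ $11 + 58 @ $13 + 175 @ $14 = $5,090
Difference = |$5,568 − $5,090| = $478

$478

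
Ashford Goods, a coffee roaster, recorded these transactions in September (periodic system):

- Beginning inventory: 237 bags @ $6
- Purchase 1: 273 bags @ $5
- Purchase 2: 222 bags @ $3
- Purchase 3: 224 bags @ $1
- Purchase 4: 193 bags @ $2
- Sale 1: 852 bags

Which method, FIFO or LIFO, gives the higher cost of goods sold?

FIFO

FIFO COGS: 237 @ $6 + 273 @ $5 + 222 @ $3 + 120 @ $1 = $3,573
LIFO COGS: 193 @ $2 + 224 @ $1 + 222 @ $3 + 213 @ $5 = $2,341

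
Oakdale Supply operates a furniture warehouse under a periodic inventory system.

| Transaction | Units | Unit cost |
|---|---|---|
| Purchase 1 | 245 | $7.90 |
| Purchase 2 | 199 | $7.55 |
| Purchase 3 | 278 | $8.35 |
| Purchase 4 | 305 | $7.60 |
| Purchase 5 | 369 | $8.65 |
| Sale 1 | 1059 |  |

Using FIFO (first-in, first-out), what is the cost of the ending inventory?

Sale 1 (1059) [FIFO — oldest first]: 245 @ $7.90 + 199 @ $7.55 + 278 @ $8.35 + 305 @ $7.60 + 32 @ $8.65 = $8,354.05
Ending inventory: 337 @ $8.65 = $2,915.05
Check: goods available $11,269.10 = COGS $8,354.05 + ending $2,915.05

Ending inventory = $2,915.05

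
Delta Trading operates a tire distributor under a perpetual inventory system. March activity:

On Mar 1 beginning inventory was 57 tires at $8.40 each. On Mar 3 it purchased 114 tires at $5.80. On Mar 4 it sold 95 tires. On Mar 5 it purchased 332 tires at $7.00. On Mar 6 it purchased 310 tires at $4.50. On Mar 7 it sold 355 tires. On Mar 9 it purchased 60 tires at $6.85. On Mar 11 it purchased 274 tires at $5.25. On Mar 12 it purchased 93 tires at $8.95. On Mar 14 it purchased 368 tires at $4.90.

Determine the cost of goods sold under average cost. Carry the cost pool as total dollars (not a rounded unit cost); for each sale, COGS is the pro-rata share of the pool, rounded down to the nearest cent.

COGS = $2,722.62

After Mar 1: 57 on hand, pool $478.80 (≈ $8.4000 each)
After Mar 3: 171 on hand, pool $1,140.00 (≈ $6.6667 each)
Mar 4, sell 95: 95/171 × $1,140.00 → $633.33
After Mar 5: 408 on hand, pool $2,830.67 (≈ $6.9379 each)
After Mar 6: 718 on hand, pool $4,225.67 (≈ $5.8853 each)
Mar 7, sell 355: 355/718 × $4,225.67 → $2,089.29
After Mar 9: 423 on hand, pool $2,547.38 (≈ $6.0222 each)
After Mar 11: 697 on hand, pool $3,985.88 (≈ $5.7186 each)
After Mar 12: 790 on hand, pool $4,818.23 (≈ $6.0990 each)
After Mar 14: 1158 on hand, pool $6,621.43 (≈ $5.7180 each)
Total COGS = $633.33 + $2,089.29 = $2,722.62
Ending inventory (cost pool remaining) = $6,621.43
Check: goods available $9,344.05 = COGS $2,722.62 + ending $6,621.43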